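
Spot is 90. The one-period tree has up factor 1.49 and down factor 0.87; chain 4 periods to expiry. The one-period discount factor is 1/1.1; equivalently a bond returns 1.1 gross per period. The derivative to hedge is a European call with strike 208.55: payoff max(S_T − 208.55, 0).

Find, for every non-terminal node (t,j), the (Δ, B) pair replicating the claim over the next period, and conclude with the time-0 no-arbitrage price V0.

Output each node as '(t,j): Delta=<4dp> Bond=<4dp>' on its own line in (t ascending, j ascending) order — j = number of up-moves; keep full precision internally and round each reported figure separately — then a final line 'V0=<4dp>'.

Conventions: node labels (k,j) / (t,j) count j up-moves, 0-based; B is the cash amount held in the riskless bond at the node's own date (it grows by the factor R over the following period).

(0,0): Delta=0.3033 Bond=-19.8319
(1,0): Delta=0.1182 Bond=-7.3213
(1,1): Delta=0.4866 Bond=-46.3916
(2,0): Delta=0.0000 Bond=0.0000
(2,1): Delta=0.2353 Bond=-21.7093
(2,2): Delta=0.7354 Bond=-100.7497
(3,0): Delta=0.0000 Bond=0.0000
(3,1): Delta=0.0000 Bond=0.0000
(3,2): Delta=0.4682 Bond=-64.3729
(3,3): Delta=1.0000 Bond=-189.5909
V0=7.4677

The replicating-portfolio and risk-neutral prices coincide; use p* = (1.1−0.87)/(1.49−0.87) = 0.3710 for the latter.
Expiry values: V(4,0)=0.0000, V(4,1)=0.0000, V(4,2)=0.0000, V(4,3)=50.4624, V(4,4)=235.0460
Node (3,0) S=59.2653: V=(p*·0.0000+(1−p*)·0.0000)/1.1=0.0000; Δ=(0.0000−0.0000)/(88.3053−51.5608)=0.0000; B=V−Δ·S=0.0000
Node (3,1) S=101.5003: V=(p*·0.0000+(1−p*)·0.0000)/1.1=0.0000; Δ=(0.0000−0.0000)/(151.2354−88.3053)=0.0000; B=V−Δ·S=0.0000
Node (3,2) S=173.8338: V=(p*·50.4624+(1−p*)·0.0000)/1.1=17.0181; Δ=(50.4624−0.0000)/(259.0124−151.2354)=0.4682; B=V−Δ·S=-64.3729
Node (3,3) S=297.7154: V=(p*·235.0460+(1−p*)·50.4624)/1.1=108.1245; Δ=(235.0460−50.4624)/(443.5960−259.0124)=1.0000; B=V−Δ·S=-189.5909
Node (2,0) S=68.1210: V=(p*·0.0000+(1−p*)·0.0000)/1.1=0.0000; Δ=(0.0000−0.0000)/(101.5003−59.2653)=0.0000; B=V−Δ·S=0.0000
Node (2,1) S=116.6670: V=(p*·17.0181+(1−p*)·0.0000)/1.1=5.7392; Δ=(17.0181−0.0000)/(173.8338−101.5003)=0.2353; B=V−Δ·S=-21.7093
Node (2,2) S=199.8090: V=(p*·108.1245+(1−p*)·17.0181)/1.1=46.1960; Δ=(108.1245−17.0181)/(297.7154−173.8338)=0.7354; B=V−Δ·S=-100.7497
Node (1,0) S=78.3000: V=(p*·5.7392+(1−p*)·0.0000)/1.1=1.9355; Δ=(5.7392−0.0000)/(116.6670−68.1210)=0.1182; B=V−Δ·S=-7.3213
Node (1,1) S=134.1000: V=(p*·46.1960+(1−p*)·5.7392)/1.1=18.8613; Δ=(46.1960−5.7392)/(199.8090−116.6670)=0.4866; B=V−Δ·S=-46.3916
Node (0,0) S=90.0000: V=(p*·18.8613+(1−p*)·1.9355)/1.1=7.4677; Δ=(18.8613−1.9355)/(134.1000−78.3000)=0.3033; B=V−Δ·S=-19.8319
As a check, the time-0 holding Δ(0,0)·S0 + B(0,0) comes to 7.4677 — exactly V0.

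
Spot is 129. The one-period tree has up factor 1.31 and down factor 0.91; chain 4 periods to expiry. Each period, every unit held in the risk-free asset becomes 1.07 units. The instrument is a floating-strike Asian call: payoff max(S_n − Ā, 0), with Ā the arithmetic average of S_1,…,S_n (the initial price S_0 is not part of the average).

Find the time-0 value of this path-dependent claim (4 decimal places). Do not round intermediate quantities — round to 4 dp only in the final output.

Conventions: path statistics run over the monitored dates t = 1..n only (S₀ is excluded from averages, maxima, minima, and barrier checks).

price = 15.7693

With p* = (R−d)/(u−d) = 0.4000, sum probability × payoff across the paths and divide by R^4.
Enumerate all 2^4 = 16 price paths (U = up ×1.31, D = down ×0.91); each path with k up-moves has probability p*^k·(1−p*)^(4−k).
DDDD: Ā=102.4718, payoff=0.0000, prob=0.129600
UDDD: Ā=147.5144, payoff=0.0000, prob=0.086400
DUDD: Ā=134.6144, payoff=0.0000, prob=0.086400
UUDD: Ā=193.7855, payoff=0.0000, prob=0.057600
DDUD: Ā=122.8754, payoff=4.4706, prob=0.086400
UDUD: Ā=176.8865, payoff=6.4357, prob=0.057600
DUUD: Ā=163.9865, payoff=19.3357, prob=0.057600
UUUD: Ā=236.0685, payoff=27.8349, prob=0.038400
DDDU: Ā=112.1929, payoff=15.1531, prob=0.086400
UDDU: Ā=161.5084, payoff=21.8138, prob=0.057600
DUDU: Ā=148.6084, payoff=34.7138, prob=0.057600
UUDU: Ā=213.9308, payoff=49.9726, prob=0.038400
DDUU: Ā=136.8694, payoff=46.4528, prob=0.057600
UDUU: Ā=197.0318, payoff=66.8716, prob=0.038400
DUUU: Ā=184.1318, payoff=79.7716, prob=0.038400
UUUU: Ā=265.0689, payoff=114.8360, prob=0.025600
Price = Σ prob·payoff / R^4 = 20.670291 / 1.310796 = 15.7693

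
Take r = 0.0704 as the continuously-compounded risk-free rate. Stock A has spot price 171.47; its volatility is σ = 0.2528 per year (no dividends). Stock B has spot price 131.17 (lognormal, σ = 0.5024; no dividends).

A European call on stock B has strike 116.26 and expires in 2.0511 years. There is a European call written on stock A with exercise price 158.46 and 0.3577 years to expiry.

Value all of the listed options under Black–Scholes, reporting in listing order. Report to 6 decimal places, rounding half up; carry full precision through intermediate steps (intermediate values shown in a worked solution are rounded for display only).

price(stock B call K=116.26) = 49.912682
price(stock A call K=158.46) = 20.530485

[stock B call K=116.26]
σ√T = 0.5024·√2.0511 = 0.719520
d₁ = (ln(S/K) + (r+σ²/2)T) / (σ√T) = (ln(131.17/116.26) + (0.0704+0.5024²/2)·2.0511) / 0.719520 = (0.120665 + 0.403252) / 0.719520 = 0.728148
d₂ = d₁ − σ√T = 0.728148 − 0.719520 = 0.008628
e^{−rT} = 0.865544
N(d₁) = 0.766739,  N(d₂) = 0.503442
price = S·N(d₁) − K·e^{−rT}·N(d₂) = 100.573091 − 50.660409 = 49.912682
[stock A call K=158.46]
σ√T = 0.2528·√0.3577 = 0.151195
d₁ = (ln(S/K) + (r+σ²/2)T) / (σ√T) = (ln(171.47/158.46) + (0.0704+0.2528²/2)·0.3577) / 0.151195 = (0.078906 + 0.036612) / 0.151195 = 0.764036
d₂ = d₁ − σ√T = 0.764036 − 0.151195 = 0.612841
e^{−rT} = 0.975132
N(d₁) = 0.777577,  N(d₂) = 0.730009
price = S·N(d₁) − K·e^{−rT}·N(d₂) = 133.331126 − 112.800640 = 20.530485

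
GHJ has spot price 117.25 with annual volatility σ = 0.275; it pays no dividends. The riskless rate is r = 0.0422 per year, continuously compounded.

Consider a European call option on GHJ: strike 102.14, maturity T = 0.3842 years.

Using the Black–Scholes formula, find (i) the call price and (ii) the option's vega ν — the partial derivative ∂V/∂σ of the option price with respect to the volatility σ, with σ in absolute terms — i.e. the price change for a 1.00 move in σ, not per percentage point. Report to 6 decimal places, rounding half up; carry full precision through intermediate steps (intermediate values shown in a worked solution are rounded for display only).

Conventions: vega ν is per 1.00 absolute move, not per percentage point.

σ√T = 0.275·√0.3842 = 0.170456
d₁ = (ln(S/K) + (r+σ²/2)T) / (σ√T) = (ln(117.25/102.14) + (0.0422+0.275²/2)·0.3842) / 0.170456 = (0.137964 + 0.030741) / 0.170456 = 0.989728
d₂ = d₁ − σ√T = 0.989728 − 0.170456 = 0.819273
e^{−rT} = 0.983917
N(d₁) = 0.838847,  N(d₂) = 0.793685
Call price V = S·N(d₁) − K·e^{−rT}·N(d₂) = 98.354759 − 79.763185 = 18.591574
φ(d₁) = (1/√(2π))·e^{−d₁²/2} = 0.244456
ν = S·φ(d₁)·√T = 17.766110

price = 18.591574
ν = 17.766110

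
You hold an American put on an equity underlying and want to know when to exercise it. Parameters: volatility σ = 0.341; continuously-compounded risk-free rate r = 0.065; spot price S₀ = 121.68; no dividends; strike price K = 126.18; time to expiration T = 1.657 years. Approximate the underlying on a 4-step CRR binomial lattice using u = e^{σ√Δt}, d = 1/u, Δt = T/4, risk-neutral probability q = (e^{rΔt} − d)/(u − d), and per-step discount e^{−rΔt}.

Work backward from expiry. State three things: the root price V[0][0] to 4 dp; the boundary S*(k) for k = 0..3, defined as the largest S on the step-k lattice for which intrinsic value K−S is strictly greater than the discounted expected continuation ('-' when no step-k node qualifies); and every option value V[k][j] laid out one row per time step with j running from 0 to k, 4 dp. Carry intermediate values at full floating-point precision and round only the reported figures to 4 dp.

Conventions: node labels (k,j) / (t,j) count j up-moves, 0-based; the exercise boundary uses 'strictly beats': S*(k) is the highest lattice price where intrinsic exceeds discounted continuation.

params: Δt=0.41425 u=1.24542 d=0.80294 q=0.50703 e^(-rΔt)=0.97343
t_4 payoffs: 75.6032 47.7314 4.5000 0.0000 0.0000
t_3: node(3,0) S=62.9895 payoff=63.1905 vs cont=59.8382 → 63.1905 [stop]  node(3,1) S=97.7017 payoff=28.4783 vs cont=25.1260 → 28.4783 [stop]  node(3,2) S=151.5431 payoff=0.0000 vs cont=2.1594 → 2.1594 [wait]  node(3,3) S=235.0552 payoff=0.0000 vs cont=0.0000 → 0.0000 [wait]  ⇒ S*(3)=97.7017
t_2: node(2,0) S=78.4486 payoff=47.7314 vs cont=44.3791 → 47.7314 [stop]  node(2,1) S=121.6800 payoff=4.5000 vs cont=14.7318 → 14.7318 [wait]  node(2,2) S=188.7352 payoff=0.0000 vs cont=1.0363 → 1.0363 [wait]  ⇒ S*(2)=78.4486
t_1: node(1,0) S=97.7017 payoff=28.4783 vs cont=30.1760 → 30.1760 [wait]  node(1,1) S=151.5431 payoff=0.0000 vs cont=7.5808 → 7.5808 [wait]  ⇒ S*(1)=-
t_0: node(0,0) S=121.6800 payoff=4.5000 vs cont=18.2223 → 18.2223 [wait]  ⇒ S*(0)=-

price = 18.2223
boundary = - - 78.4486 97.7017
tree:
18.2223
30.1760 7.5808
47.7314 14.7318 1.0363
63.1905 28.4783 2.1594 0.0000
75.6032 47.7314 4.5000 0.0000 0.0000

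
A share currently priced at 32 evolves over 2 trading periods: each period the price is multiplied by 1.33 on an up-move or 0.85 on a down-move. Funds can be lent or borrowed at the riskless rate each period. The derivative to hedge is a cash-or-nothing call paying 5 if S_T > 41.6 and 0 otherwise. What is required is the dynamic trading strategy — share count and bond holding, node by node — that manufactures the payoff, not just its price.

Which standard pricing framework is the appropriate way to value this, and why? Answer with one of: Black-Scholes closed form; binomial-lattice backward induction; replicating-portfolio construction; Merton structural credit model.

framework: replicating-portfolio construction

Key observation: the deliverable is the dynamic trading strategy on the 2-step tree (spot 32, moves 1.33 and 0.85), so the valuation must go through the node-by-node replicating-portfolio solve.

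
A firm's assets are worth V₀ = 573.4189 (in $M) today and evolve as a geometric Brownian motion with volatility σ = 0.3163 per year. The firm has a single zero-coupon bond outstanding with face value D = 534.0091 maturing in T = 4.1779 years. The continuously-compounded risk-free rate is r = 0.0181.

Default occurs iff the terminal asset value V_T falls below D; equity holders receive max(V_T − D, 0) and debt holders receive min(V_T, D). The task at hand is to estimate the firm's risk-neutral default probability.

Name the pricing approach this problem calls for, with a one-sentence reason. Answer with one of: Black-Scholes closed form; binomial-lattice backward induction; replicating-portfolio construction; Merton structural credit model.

Key observation: the question is about default risk generated by asset-value dynamics against a debt face of 534.0091 — the structural framework prices exactly that.

framework: Merton structural credit model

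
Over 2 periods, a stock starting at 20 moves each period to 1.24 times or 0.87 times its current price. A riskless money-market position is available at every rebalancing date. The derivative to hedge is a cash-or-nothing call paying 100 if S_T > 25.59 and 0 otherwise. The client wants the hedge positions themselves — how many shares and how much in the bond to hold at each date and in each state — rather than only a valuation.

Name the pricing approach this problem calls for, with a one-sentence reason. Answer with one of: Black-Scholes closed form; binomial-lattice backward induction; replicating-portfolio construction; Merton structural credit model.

Key observation: what is demanded is not a single number but the (Δ, B) position at each node of the 1.24/0.87 tree starting at 20; constructing those positions is the replicating-portfolio method.

framework: replicating-portfolio construction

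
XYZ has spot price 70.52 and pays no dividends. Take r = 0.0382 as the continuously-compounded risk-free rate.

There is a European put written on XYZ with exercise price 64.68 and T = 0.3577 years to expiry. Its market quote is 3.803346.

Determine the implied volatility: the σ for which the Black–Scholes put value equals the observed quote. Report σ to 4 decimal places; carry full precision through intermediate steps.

At σ = 0.4150 the Black–Scholes value reproduces the quote:
σ√T = 0.415·√0.3577 = 0.248203
d₁ = (ln(S/K) + (r+σ²/2)T) / (σ√T) = (ln(70.52/64.68) + (0.0382+0.415²/2)·0.3577) / 0.248203 = (0.086444 + 0.044467) / 0.248203 = 0.527434
d₂ = d₁ − σ√T = 0.527434 − 0.248203 = 0.279231
e^{−rT} = 0.986429
N(−d₁) = 0.298946,  N(−d₂) = 0.390034
V = K·e^{−rT}·N(−d₂) − S·N(−d₁) = 24.885022 − 21.081676 = 3.803346 (the observed quote) — the price is monotone increasing in volatility, hence this σ is the only solution

sigma = 0.4150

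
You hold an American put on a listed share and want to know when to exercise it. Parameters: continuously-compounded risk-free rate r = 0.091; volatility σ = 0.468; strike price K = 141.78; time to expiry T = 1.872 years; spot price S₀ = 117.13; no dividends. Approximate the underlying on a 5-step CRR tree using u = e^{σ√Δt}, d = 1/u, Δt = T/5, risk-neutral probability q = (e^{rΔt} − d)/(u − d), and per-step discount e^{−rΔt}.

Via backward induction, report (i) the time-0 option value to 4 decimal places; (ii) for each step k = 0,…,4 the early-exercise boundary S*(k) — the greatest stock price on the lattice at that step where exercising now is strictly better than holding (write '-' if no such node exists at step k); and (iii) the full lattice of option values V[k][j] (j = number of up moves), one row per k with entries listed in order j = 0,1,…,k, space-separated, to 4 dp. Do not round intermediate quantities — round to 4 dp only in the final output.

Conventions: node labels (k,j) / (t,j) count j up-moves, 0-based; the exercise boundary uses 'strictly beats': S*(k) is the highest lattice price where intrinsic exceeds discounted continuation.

params: Δt=0.37440 u=1.33157 d=0.75099 q=0.48859 e^(-rΔt)=0.96650
t_5 payoffs: 113.8003 92.1695 53.8164 0.0000 0.0000 0.0000
t_4: node(4,0) S=37.2570 payoff=104.5230 vs cont=99.7738 → 104.5230 [stop]  node(4,1) S=66.0599 payoff=75.7201 vs cont=70.9709 → 75.7201 [stop]  node(4,2) S=117.1300 payoff=24.6500 vs cont=26.6004 → 26.6004 [wait]  node(4,3) S=207.6816 payoff=0.0000 vs cont=0.0000 → 0.0000 [wait]  node(4,4) S=368.2375 payoff=0.0000 vs cont=0.0000 → 0.0000 [wait]  ⇒ S*(4)=66.0599
t_3: node(3,0) S=49.6105 payoff=92.1695 vs cont=87.4204 → 92.1695 [stop]  node(3,1) S=87.9636 payoff=53.8164 vs cont=49.9882 → 53.8164 [stop]  node(3,2) S=155.9671 payoff=0.0000 vs cont=13.1480 → 13.1480 [wait]  node(3,3) S=276.5433 payoff=0.0000 vs cont=0.0000 → 0.0000 [wait]  ⇒ S*(3)=87.9636
t_2: node(2,0) S=66.0599 payoff=75.7201 vs cont=70.9709 → 75.7201 [stop]  node(2,1) S=117.1300 payoff=24.6500 vs cont=32.8092 → 32.8092 [wait]  node(2,2) S=207.6816 payoff=0.0000 vs cont=6.4988 → 6.4988 [wait]  ⇒ S*(2)=66.0599
t_1: node(1,0) S=87.9636 payoff=53.8164 vs cont=52.9202 → 53.8164 [stop]  node(1,1) S=155.9671 payoff=0.0000 vs cont=19.2858 → 19.2858 [wait]  ⇒ S*(1)=87.9636
t_0: node(0,0) S=117.1300 payoff=24.6500 vs cont=35.7076 → 35.7076 [wait]  ⇒ S*(0)=-

price = 35.7076
boundary = - 87.9636 66.0599 87.9636 66.0599
tree:
35.7076
53.8164 19.2858
75.7201 32.8092 6.4988
92.1695 53.8164 13.1480 0.0000
104.5230 75.7201 26.6004 0.0000 0.0000
113.8003 92.1695 53.8164 0.0000 0.0000 0.0000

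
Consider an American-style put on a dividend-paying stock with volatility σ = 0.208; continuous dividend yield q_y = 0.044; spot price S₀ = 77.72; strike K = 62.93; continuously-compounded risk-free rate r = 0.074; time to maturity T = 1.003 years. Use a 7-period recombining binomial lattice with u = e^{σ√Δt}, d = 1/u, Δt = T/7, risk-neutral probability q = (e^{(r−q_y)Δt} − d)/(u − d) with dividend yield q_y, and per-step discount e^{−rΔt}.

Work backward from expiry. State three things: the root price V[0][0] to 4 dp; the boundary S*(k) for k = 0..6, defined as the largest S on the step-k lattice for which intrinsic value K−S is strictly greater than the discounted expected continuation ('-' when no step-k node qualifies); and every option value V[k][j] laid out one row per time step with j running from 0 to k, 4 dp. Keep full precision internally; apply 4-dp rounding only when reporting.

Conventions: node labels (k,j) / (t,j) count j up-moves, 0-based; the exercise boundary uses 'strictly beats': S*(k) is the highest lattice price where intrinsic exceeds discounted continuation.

params: Δt=0.14329 u=1.08192 d=0.92429 q=0.50765 e^(-rΔt)=0.98945
t_7 payoffs: 18.1406 10.5020 1.5607 0.0000 0.0000 0.0000 0.0000 0.0000
t_6: node(6,0) S=48.4584 payoff=14.4716 vs cont=14.1124 → 14.4716 [stop]  node(6,1) S=56.7227 payoff=6.2073 vs cont=5.9000 → 6.2073 [stop]  node(6,2) S=66.3965 payoff=0.0000 vs cont=0.7603 → 0.7603 [wait]  node(6,3) S=77.7200 payoff=0.0000 vs cont=0.0000 → 0.0000 [wait]  node(6,4) S=90.9747 payoff=0.0000 vs cont=0.0000 → 0.0000 [wait]  node(6,5) S=106.4899 payoff=0.0000 vs cont=0.0000 → 0.0000 [wait]  node(6,6) S=124.6512 payoff=0.0000 vs cont=0.0000 → 0.0000 [wait]  ⇒ S*(6)=56.7227
t_5: node(5,0) S=52.4280 payoff=10.5020 vs cont=10.1678 → 10.5020 [stop]  node(5,1) S=61.3693 payoff=1.5607 vs cont=3.4058 → 3.4058 [wait]  node(5,2) S=71.8355 payoff=0.0000 vs cont=0.3704 → 0.3704 [wait]  node(5,3) S=84.0866 payoff=0.0000 vs cont=0.0000 → 0.0000 [wait]  node(5,4) S=98.4271 payoff=0.0000 vs cont=0.0000 → 0.0000 [wait]  node(5,5) S=115.2133 payoff=0.0000 vs cont=0.0000 → 0.0000 [wait]  ⇒ S*(5)=52.4280
t_4: node(4,0) S=56.7227 payoff=6.2073 vs cont=6.8268 → 6.8268 [wait]  node(4,1) S=66.3965 payoff=0.0000 vs cont=1.8452 → 1.8452 [wait]  node(4,2) S=77.7200 payoff=0.0000 vs cont=0.1804 → 0.1804 [wait]  node(4,3) S=90.9747 payoff=0.0000 vs cont=0.0000 → 0.0000 [wait]  node(4,4) S=106.4899 payoff=0.0000 vs cont=0.0000 → 0.0000 [wait]  ⇒ S*(4)=-
t_3: node(3,0) S=61.3693 payoff=1.5607 vs cont=4.2525 → 4.2525 [wait]  node(3,1) S=71.8355 payoff=0.0000 vs cont=0.9895 → 0.9895 [wait]  node(3,2) S=84.0866 payoff=0.0000 vs cont=0.0879 → 0.0879 [wait]  node(3,3) S=98.4271 payoff=0.0000 vs cont=0.0000 → 0.0000 [wait]  ⇒ S*(3)=-
t_2: node(2,0) S=66.3965 payoff=0.0000 vs cont=2.5687 → 2.5687 [wait]  node(2,1) S=77.7200 payoff=0.0000 vs cont=0.5262 → 0.5262 [wait]  node(2,2) S=90.9747 payoff=0.0000 vs cont=0.0428 → 0.0428 [wait]  ⇒ S*(2)=-
t_1: node(1,0) S=71.8355 payoff=0.0000 vs cont=1.5156 → 1.5156 [wait]  node(1,1) S=84.0866 payoff=0.0000 vs cont=0.2778 → 0.2778 [wait]  ⇒ S*(1)=-
t_0: node(0,0) S=77.7200 payoff=0.0000 vs cont=0.8779 → 0.8779 [wait]  ⇒ S*(0)=-

price = 0.8779
boundary = - - - - - 52.4280 56.7227
tree:
0.8779
1.5156 0.2778
2.5687 0.5262 0.0428
4.2525 0.9895 0.0879 0.0000
6.8268 1.8452 0.1804 0.0000 0.0000
10.5020 3.4058 0.3704 0.0000 0.0000 0.0000
14.4716 6.2073 0.7603 0.0000 0.0000 0.0000 0.0000
18.1406 10.5020 1.5607 0.0000 0.0000 0.0000 0.0000 0.0000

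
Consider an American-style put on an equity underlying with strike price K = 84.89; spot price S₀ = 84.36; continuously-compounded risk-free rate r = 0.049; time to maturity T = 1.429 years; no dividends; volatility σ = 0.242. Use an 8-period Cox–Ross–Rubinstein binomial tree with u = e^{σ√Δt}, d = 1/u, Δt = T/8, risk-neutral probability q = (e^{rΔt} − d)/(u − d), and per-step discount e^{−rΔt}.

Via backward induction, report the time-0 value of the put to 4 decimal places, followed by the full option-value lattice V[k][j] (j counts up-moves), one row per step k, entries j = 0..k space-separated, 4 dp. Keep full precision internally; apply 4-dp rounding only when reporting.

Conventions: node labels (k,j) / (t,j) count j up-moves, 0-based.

Δt=0.17863  u=1.10769  d=0.90278  q=0.51735  discount=0.99129
step 8 (expiry): payoffs max(K−S,0) = 47.6694 39.2210 28.8550 16.1360 0.5300 0.0000 0.0000 0.0000 0.0000
k=7: (k=7,j=0): S=41.2289, K−S=43.6611, hold=42.9213 ⇒ V=43.6611 exercise | (k=7,j=1): S=50.5872, K−S=34.3028, hold=33.5630 ⇒ V=34.3028 exercise | (k=7,j=2): S=62.0696, K−S=22.8204, hold=22.0806 ⇒ V=22.8204 exercise | (k=7,j=3): S=76.1583, K−S=8.7317, hold=7.9919 ⇒ V=8.7317 exercise | (k=7,j=4): S=93.4449, K−S=0.0000, hold=0.2536 ⇒ V=0.2536 continue | (k=7,j=5): S=114.6553, K−S=0.0000, hold=0.0000 ⇒ V=0.0000 continue | (k=7,j=6): S=140.6801, K−S=0.0000, hold=0.0000 ⇒ V=0.0000 continue | (k=7,j=7): S=172.6120, K−S=0.0000, hold=0.0000 ⇒ V=0.0000 continue
k=6: (k=6,j=0): S=45.6690, K−S=39.2210, hold=38.4812 ⇒ V=39.2210 exercise | (k=6,j=1): S=56.0350, K−S=28.8550, hold=28.1152 ⇒ V=28.8550 exercise | (k=6,j=2): S=68.7540, K−S=16.1360, hold=15.3962 ⇒ V=16.1360 exercise | (k=6,j=3): S=84.3600, K−S=0.5300, hold=4.3076 ⇒ V=4.3076 continue | (k=6,j=4): S=103.5083, K−S=0.0000, hold=0.1213 ⇒ V=0.1213 continue | (k=6,j=5): S=127.0028, K−S=0.0000, hold=0.0000 ⇒ V=0.0000 continue | (k=6,j=6): S=155.8303, K−S=0.0000, hold=0.0000 ⇒ V=0.0000 continue
k=5: (k=5,j=0): S=50.5872, K−S=34.3028, hold=33.5630 ⇒ V=34.3028 exercise | (k=5,j=1): S=62.0696, K−S=22.8204, hold=22.0806 ⇒ V=22.8204 exercise | (k=5,j=2): S=76.1583, K−S=8.7317, hold=9.9293 ⇒ V=9.9293 continue | (k=5,j=3): S=93.4449, K−S=0.0000, hold=2.1232 ⇒ V=2.1232 continue | (k=5,j=4): S=114.6553, K−S=0.0000, hold=0.0580 ⇒ V=0.0580 continue | (k=5,j=5): S=140.6801, K−S=0.0000, hold=0.0000 ⇒ V=0.0000 continue
k=4: (k=4,j=0): S=56.0350, K−S=28.8550, hold=28.1152 ⇒ V=28.8550 exercise | (k=4,j=1): S=68.7540, K−S=16.1360, hold=16.0104 ⇒ V=16.1360 exercise | (k=4,j=2): S=84.3600, K−S=0.5300, hold=5.8394 ⇒ V=5.8394 continue | (k=4,j=3): S=103.5083, K−S=0.0000, hold=1.0456 ⇒ V=1.0456 continue | (k=4,j=4): S=127.0028, K−S=0.0000, hold=0.0278 ⇒ V=0.0278 continue
k=3: (k=3,j=0): S=62.0696, K−S=22.8204, hold=22.0806 ⇒ V=22.8204 exercise | (k=3,j=1): S=76.1583, K−S=8.7317, hold=10.7148 ⇒ V=10.7148 continue | (k=3,j=2): S=93.4449, K−S=0.0000, hold=3.3300 ⇒ V=3.3300 continue | (k=3,j=3): S=114.6553, K−S=0.0000, hold=0.5145 ⇒ V=0.5145 continue
k=2: (k=2,j=0): S=68.7540, K−S=16.1360, hold=16.4132 ⇒ V=16.4132 continue | (k=2,j=1): S=84.3600, K−S=0.5300, hold=6.8342 ⇒ V=6.8342 continue | (k=2,j=2): S=103.5083, K−S=0.0000, hold=1.8571 ⇒ V=1.8571 continue
k=1: (k=1,j=0): S=76.1583, K−S=8.7317, hold=11.3576 ⇒ V=11.3576 continue | (k=1,j=1): S=93.4449, K−S=0.0000, hold=4.2221 ⇒ V=4.2221 continue
k=0: (k=0,j=0): S=84.3600, K−S=0.5300, hold=7.5993 ⇒ V=7.5993 continue

price = 7.5993
tree:
7.5993
11.3576 4.2221
16.4132 6.8342 1.8571
22.8204 10.7148 3.3300 0.5145
28.8550 16.1360 5.8394 1.0456 0.0278
34.3028 22.8204 9.9293 2.1232 0.0580 0.0000
39.2210 28.8550 16.1360 4.3076 0.1213 0.0000 0.0000
43.6611 34.3028 22.8204 8.7317 0.2536 0.0000 0.0000 0.0000
47.6694 39.2210 28.8550 16.1360 0.5300 0.0000 0.0000 0.0000 0.0000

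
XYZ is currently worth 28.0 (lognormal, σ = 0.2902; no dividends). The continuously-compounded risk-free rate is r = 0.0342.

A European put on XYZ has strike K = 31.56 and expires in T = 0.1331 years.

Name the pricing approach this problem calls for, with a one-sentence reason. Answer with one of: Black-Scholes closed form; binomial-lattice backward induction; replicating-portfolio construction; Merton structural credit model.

Key observation: a European claim on XYZ (strike 31.56) — a lognormal (GBM) underlying with constant rate and volatility — has an exact closed-form value; no lattice or capital structure is involved.

framework: Black-Scholes closed form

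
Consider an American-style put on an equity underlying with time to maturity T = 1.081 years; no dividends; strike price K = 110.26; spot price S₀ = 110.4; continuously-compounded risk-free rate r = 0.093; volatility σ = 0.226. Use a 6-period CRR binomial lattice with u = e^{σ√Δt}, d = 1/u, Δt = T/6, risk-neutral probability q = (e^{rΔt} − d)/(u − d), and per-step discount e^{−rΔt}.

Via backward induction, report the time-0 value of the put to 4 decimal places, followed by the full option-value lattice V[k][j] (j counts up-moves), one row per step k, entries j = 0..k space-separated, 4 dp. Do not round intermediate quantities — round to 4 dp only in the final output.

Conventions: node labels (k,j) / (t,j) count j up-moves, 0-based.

Δt=0.18017, u=1.10068, d=0.90853, q=0.56397, disc=e^(-rΔt)=0.98338
k=6 terminal: V=max(K-S,0) → 48.1727 35.0414 19.1330 0.0000 0.0000 0.0000 0.0000
k=5: j=0 S=68.3383 intr=41.9217 cont=40.0897 V=41.9217[EX]; j=1 S=82.7915 intr=27.4685 cont=25.6364 V=27.4685[EX]; j=2 S=100.3016 intr=9.9584 cont=8.2039 V=9.9584[EX]; j=3 S=121.5151 intr=0.0000 cont=0.0000 V=0.0000[hold]; j=4 S=147.2150 intr=0.0000 cont=0.0000 V=0.0000[hold]; j=5 S=178.3504 intr=0.0000 cont=0.0000 V=0.0000[hold]
k=4: j=0 S=75.2186 intr=35.0414 cont=33.2094 V=35.0414[EX]; j=1 S=91.1270 intr=19.1330 cont=17.3009 V=19.1330[EX]; j=2 S=110.4000 intr=0.0000 cont=4.2700 V=4.2700[hold]; j=3 S=133.7492 intr=0.0000 cont=0.0000 V=0.0000[hold]; j=4 S=162.0366 intr=0.0000 cont=0.0000 V=0.0000[hold]
k=3: j=0 S=82.7915 intr=27.4685 cont=25.6364 V=27.4685[EX]; j=1 S=100.3016 intr=9.9584 cont=10.5721 V=10.5721[hold]; j=2 S=121.5151 intr=0.0000 cont=1.8309 V=1.8309[hold]; j=3 S=147.2150 intr=0.0000 cont=0.0000 V=0.0000[hold]
k=2: j=0 S=91.1270 intr=19.1330 cont=17.6413 V=19.1330[EX]; j=1 S=110.4000 intr=0.0000 cont=5.5486 V=5.5486[hold]; j=2 S=133.7492 intr=0.0000 cont=0.7851 V=0.7851[hold]
k=1: j=0 S=100.3016 intr=9.9584 cont=11.2812 V=11.2812[hold]; j=1 S=121.5151 intr=0.0000 cont=2.8145 V=2.8145[hold]
k=0: j=0 S=110.4000 intr=0.0000 cont=6.3981 V=6.3981[hold]

price = 6.3981
tree:
6.3981
11.2812 2.8145
19.1330 5.5486 0.7851
27.4685 10.5721 1.8309 0.0000
35.0414 19.1330 4.2700 0.0000 0.0000
41.9217 27.4685 9.9584 0.0000 0.0000 0.0000
48.1727 35.0414 19.1330 0.0000 0.0000 0.0000 0.0000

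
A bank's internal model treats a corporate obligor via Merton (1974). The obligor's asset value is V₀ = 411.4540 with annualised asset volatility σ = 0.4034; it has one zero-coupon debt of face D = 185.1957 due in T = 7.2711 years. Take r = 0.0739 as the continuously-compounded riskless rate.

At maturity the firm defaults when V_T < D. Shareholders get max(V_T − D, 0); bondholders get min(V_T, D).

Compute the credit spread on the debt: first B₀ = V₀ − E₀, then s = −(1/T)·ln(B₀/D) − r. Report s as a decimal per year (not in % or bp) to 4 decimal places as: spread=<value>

spread=0.0147

Work the structural quantities from V₀ = 411.4540 against face 185.1957:
d₁ = [ln(V₀/D) + (r + σ²/2)T] / (σ√T)
   = [ln(411.4540/185.1957) + (0.0739 + 0.5·0.4034²)·7.2711] / (0.4034·√7.2711)
   = [0.798284 + 1.128953] / 1.087767 = 1.771737
d₂ = d₁ − σ√T = 1.771737 − 1.087767 = 0.683970
N(d₁) = 0.961781,  N(d₂) = 0.753003,  e^(−rT) = 0.584304
E₀ = V₀·N(d₁) − D·e^(−rT)·N(d₂)
   = 411.4540·0.961781 − 185.1957·0.584304·0.753003 = 314.245741
B₀ = V₀ − E₀ = 411.4540 − 314.245741 = 97.208259
spread = −(1/T)·ln(B₀/D) − r = −(1/7.2711)·ln(97.208259/185.1957) − 0.0739 = 0.01474648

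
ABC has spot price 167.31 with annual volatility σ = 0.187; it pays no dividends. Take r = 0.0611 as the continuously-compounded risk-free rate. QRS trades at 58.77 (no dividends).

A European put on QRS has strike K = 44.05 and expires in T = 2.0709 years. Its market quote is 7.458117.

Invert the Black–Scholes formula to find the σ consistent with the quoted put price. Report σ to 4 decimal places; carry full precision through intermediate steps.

sigma = 0.5745

At σ = 0.5745 the Black–Scholes value reproduces the quote:
σ√T = 0.5745·√2.0709 = 0.826741
d₁ = (ln(S/K) + (r+σ²/2)T) / (σ√T) = (ln(58.77/44.05) + (0.0611+0.5745²/2)·2.0709) / 0.826741 = (0.288306 + 0.468283) / 0.826741 = 0.915146
d₂ = d₁ − σ√T = 0.915146 − 0.826741 = 0.088404
e^{−rT} = 0.881146
N(−d₁) = 0.180058,  N(−d₂) = 0.464778
V = K·e^{−rT}·N(−d₂) − S·N(−d₁) = 18.040101 − 10.581983 = 7.458117 (the observed quote) — the price is monotone increasing in volatility, hence this σ is the only solution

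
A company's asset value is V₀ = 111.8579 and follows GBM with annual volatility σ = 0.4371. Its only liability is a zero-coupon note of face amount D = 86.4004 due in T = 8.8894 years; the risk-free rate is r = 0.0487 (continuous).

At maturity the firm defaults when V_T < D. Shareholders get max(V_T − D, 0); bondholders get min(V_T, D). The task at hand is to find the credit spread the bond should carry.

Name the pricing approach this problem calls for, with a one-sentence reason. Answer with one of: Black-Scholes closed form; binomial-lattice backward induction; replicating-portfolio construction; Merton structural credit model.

Key observation: the data describe a firm's assets (V₀ = 111.8579, GBM) and a single zero-coupon debt of face 86.4004, so credit quantities follow from equity-as-call in the structural model.

framework: Merton structural credit model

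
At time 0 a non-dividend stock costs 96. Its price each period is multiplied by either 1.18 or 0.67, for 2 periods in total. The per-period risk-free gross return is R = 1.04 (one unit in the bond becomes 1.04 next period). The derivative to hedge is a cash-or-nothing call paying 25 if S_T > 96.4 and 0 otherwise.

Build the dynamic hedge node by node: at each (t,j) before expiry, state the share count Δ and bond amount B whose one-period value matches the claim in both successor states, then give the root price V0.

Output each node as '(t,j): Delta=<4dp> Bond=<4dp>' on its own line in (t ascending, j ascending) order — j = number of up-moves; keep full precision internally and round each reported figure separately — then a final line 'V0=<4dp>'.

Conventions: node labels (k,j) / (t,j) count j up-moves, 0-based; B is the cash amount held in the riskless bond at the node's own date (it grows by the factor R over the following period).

The replicating-portfolio and risk-neutral prices coincide; use p* = (1.04−0.67)/(1.18−0.67) = 0.7255 for the latter.
At maturity the claim pays: V(2,0)=0.0000, V(2,1)=0.0000, V(2,2)=25.0000
Node (1,0) S=64.3200: V=(p*·0.0000+(1−p*)·0.0000)/1.04=0.0000; Δ=(0.0000−0.0000)/(75.8976−43.0944)=0.0000; B=V−Δ·S=0.0000
Node (1,1) S=113.2800: V=(p*·25.0000+(1−p*)·0.0000)/1.04=17.4397; Δ=(25.0000−0.0000)/(133.6704−75.8976)=0.4327; B=V−Δ·S=-31.5799
Node (0,0) S=96.0000: V=(p*·17.4397+(1−p*)·0.0000)/1.04=12.1657; Δ=(17.4397−0.0000)/(113.2800−64.3200)=0.3562; B=V−Δ·S=-22.0297
Check: Δ(0,0)·S0 + B(0,0) = 12.1657 = V0.

(0,0): Delta=0.3562 Bond=-22.0297
(1,0): Delta=0.0000 Bond=0.0000
(1,1): Delta=0.4327 Bond=-31.5799
V0=12.1657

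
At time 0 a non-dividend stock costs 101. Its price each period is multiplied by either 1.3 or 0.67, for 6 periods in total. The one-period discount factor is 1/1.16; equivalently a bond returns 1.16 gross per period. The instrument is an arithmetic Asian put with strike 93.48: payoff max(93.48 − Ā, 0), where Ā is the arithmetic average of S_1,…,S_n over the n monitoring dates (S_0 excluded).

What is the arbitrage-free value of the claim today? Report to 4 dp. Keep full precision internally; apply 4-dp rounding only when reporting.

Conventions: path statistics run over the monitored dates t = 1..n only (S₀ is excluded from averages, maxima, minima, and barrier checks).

Under the martingale measure an up-move has probability p* = 0.7778; value the claim as the probability-weighted average of per-path payoffs, discounted 6 periods at R = 1.16.
Enumerate all 2^6 = 64 price paths (U = up ×1.3, D = down ×0.67); each path with k up-moves has probability p*^k·(1−p*)^(6−k).
DDDDDD: Ā=31.0852, payoff=62.3948, prob=0.000120
UDDDDD: Ā=60.3146, payoff=33.1654, prob=0.000421
DUDDDD: Ā=49.7096, payoff=43.7704, prob=0.000421
UUDDDD: Ā=96.4514, payoff=0.0000, prob=0.001475
DDUDDD: Ā=42.6042, payoff=50.8758, prob=0.000421
UDUDDD: Ā=82.6649, payoff=10.8151, prob=0.001475
DUUDDD: Ā=72.0599, payoff=21.4201, prob=0.001475
UUUDDD: Ā=139.8177, payoff=0.0000, prob=0.005163
DDDUDD: Ā=37.8436, payoff=55.6364, prob=0.000421
UDDUDD: Ā=73.4279, payoff=20.0521, prob=0.001475
DUDUDD: Ā=62.8229, payoff=30.6571, prob=0.001475
UUDUDD: Ā=121.8952, payoff=0.0000, prob=0.005163
DDUUDD: Ā=55.7176, payoff=37.7624, prob=0.001475
UDUUDD: Ā=108.1087, payoff=0.0000, prob=0.005163
DUUUDD: Ā=97.5037, payoff=0.0000, prob=0.005163
UUUUDD: Ā=189.1863, payoff=0.0000, prob=0.018072
DDDDUD: Ā=34.6540, payoff=58.8260, prob=0.000421
UDDDUD: Ā=67.2392, payoff=26.2408, prob=0.001475
DUDDUD: Ā=56.6342, payoff=36.8458, prob=0.001475
UUDDUD: Ā=109.8872, payoff=0.0000, prob=0.005163
DDUDUD: Ā=49.5288, payoff=43.9512, prob=0.001475
UDUDUD: Ā=96.1007, payoff=0.0000, prob=0.005163
DUUDUD: Ā=85.4957, payoff=7.9843, prob=0.005163
UUUDUD: Ā=165.8871, payoff=0.0000, prob=0.018072
DDDUUD: Ā=44.7682, payoff=48.7118, prob=0.001475
UDDUUD: Ā=86.8637, payoff=6.6163, prob=0.005163
DUDUUD: Ā=76.2587, payoff=17.2213, prob=0.005163
UUDUUD: Ā=147.9647, payoff=0.0000, prob=0.018072
DDUUUD: Ā=69.1534, payoff=24.3266, prob=0.005163
UDUUUD: Ā=134.1782, payoff=0.0000, prob=0.018072
DUUUUD: Ā=123.5732, payoff=0.0000, prob=0.018072
UUUUUD: Ā=239.7688, payoff=0.0000, prob=0.063251
DDDDDU: Ā=32.5170, payoff=60.9630, prob=0.000421
UDDDDU: Ā=63.0927, payoff=30.3873, prob=0.001475
DUDDDU: Ā=52.4877, payoff=40.9923, prob=0.001475
UUDDDU: Ā=101.8418, payoff=0.0000, prob=0.005163
DDUDDU: Ā=45.3823, payoff=48.0977, prob=0.001475
UDUDDU: Ā=88.0553, payoff=5.4247, prob=0.005163
DUUDDU: Ā=77.4503, payoff=16.0297, prob=0.005163
UUUDDU: Ā=150.2767, payoff=0.0000, prob=0.018072
DDDUDU: Ā=40.6218, payoff=52.8582, prob=0.001475
UDDUDU: Ā=78.8183, payoff=14.6617, prob=0.005163
DUDUDU: Ā=68.2133, payoff=25.2667, prob=0.005163
UUDUDU: Ā=132.3542, payoff=0.0000, prob=0.018072
DDUUDU: Ā=61.1080, payoff=32.3720, prob=0.005163
UDUUDU: Ā=118.5677, payoff=0.0000, prob=0.018072
DUUUDU: Ā=107.9627, payoff=0.0000, prob=0.018072
UUUUDU: Ā=209.4799, payoff=0.0000, prob=0.063251
DDDDUU: Ā=37.4322, payoff=56.0478, prob=0.001475
UDDDUU: Ā=72.6296, payoff=20.8504, prob=0.005163
DUDDUU: Ā=62.0246, payoff=31.4554, prob=0.005163
UUDDUU: Ā=120.3462, payoff=0.0000, prob=0.018072
DDUDUU: Ā=54.9192, payoff=38.5608, prob=0.005163
UDUDUU: Ā=106.5597, payoff=0.0000, prob=0.018072
DUUDUU: Ā=95.9547, payoff=0.0000, prob=0.018072
UUUDUU: Ā=186.1807, payoff=0.0000, prob=0.063251
DDDUUU: Ā=50.1586, payoff=43.3214, prob=0.005163
UDDUUU: Ā=97.3227, payoff=0.0000, prob=0.018072
DUDUUU: Ā=86.7177, payoff=6.7623, prob=0.018072
UUDUUU: Ā=168.2583, payoff=0.0000, prob=0.063251
DDUUUU: Ā=79.6124, payoff=13.8676, prob=0.018072
UDUUUU: Ā=154.4718, payoff=0.0000, prob=0.063251
DUUUUU: Ā=143.8668, payoff=0.0000, prob=0.063251
UUUUUU: Ā=279.1445, payoff=0.0000, prob=0.221377
Price = Σ prob·payoff / R^6 = 2.719755 / 2.436396 = 1.1163

price = 1.1163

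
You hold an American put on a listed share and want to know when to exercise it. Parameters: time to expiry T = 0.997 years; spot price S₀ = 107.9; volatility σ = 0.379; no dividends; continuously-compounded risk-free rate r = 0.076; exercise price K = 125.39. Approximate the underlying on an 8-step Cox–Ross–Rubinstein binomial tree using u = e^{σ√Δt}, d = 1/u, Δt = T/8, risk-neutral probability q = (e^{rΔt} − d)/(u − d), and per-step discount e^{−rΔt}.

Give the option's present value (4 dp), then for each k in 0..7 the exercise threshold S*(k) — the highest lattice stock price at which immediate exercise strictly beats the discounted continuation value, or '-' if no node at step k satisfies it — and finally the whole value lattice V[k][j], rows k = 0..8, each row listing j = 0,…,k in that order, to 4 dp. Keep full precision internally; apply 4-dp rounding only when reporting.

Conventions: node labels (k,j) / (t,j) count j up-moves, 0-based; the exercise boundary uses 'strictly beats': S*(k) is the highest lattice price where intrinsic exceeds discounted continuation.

Δt=0.12462, u=1.14316, d=0.87477, q=0.50206, disc=e^(-rΔt)=0.99057
k=8 terminal: V=max(K-S,0) → 88.3929 77.0417 62.2078 42.8227 17.4900 0.0000 0.0000 0.0000 0.0000
k=7: j=0 S=42.2936 intr=83.0964 cont=81.9144 V=83.0964[EX]; j=1 S=55.2698 intr=70.1202 cont=68.9382 V=70.1202[EX]; j=2 S=72.2273 intr=53.1627 cont=51.9807 V=53.1627[EX]; j=3 S=94.3876 intr=31.0024 cont=29.8204 V=31.0024[EX]; j=4 S=123.3469 intr=2.0431 cont=8.6269 V=8.6269[hold]; j=5 S=161.1913 intr=0.0000 cont=0.0000 V=0.0000[hold]; j=6 S=210.6468 intr=0.0000 cont=0.0000 V=0.0000[hold]; j=7 S=275.2759 intr=0.0000 cont=0.0000 V=0.0000[hold]  S*(7)=94.3876
k=6: j=0 S=48.3483 intr=77.0417 cont=75.8597 V=77.0417[EX]; j=1 S=63.1822 intr=62.2078 cont=61.0258 V=62.2078[EX]; j=2 S=82.5673 intr=42.8227 cont=41.6407 V=42.8227[EX]; j=3 S=107.9000 intr=17.4900 cont=19.5823 V=19.5823[hold]; j=4 S=141.0051 intr=0.0000 cont=4.2552 V=4.2552[hold]; j=5 S=184.2673 intr=0.0000 cont=0.0000 V=0.0000[hold]; j=6 S=240.8028 intr=0.0000 cont=0.0000 V=0.0000[hold]  S*(6)=82.5673
k=5: j=0 S=55.2698 intr=70.1202 cont=68.9382 V=70.1202[EX]; j=1 S=72.2273 intr=53.1627 cont=51.9807 V=53.1627[EX]; j=2 S=94.3876 intr=31.0024 cont=30.8609 V=31.0024[EX]; j=3 S=123.3469 intr=2.0431 cont=11.7751 V=11.7751[hold]; j=4 S=161.1913 intr=0.0000 cont=2.0989 V=2.0989[hold]; j=5 S=210.6468 intr=0.0000 cont=0.0000 V=0.0000[hold]  S*(5)=94.3876
k=4: j=0 S=63.1822 intr=62.2078 cont=61.0258 V=62.2078[EX]; j=1 S=82.5673 intr=42.8227 cont=41.6407 V=42.8227[EX]; j=2 S=107.9000 intr=17.4900 cont=21.1479 V=21.1479[hold]; j=3 S=141.0051 intr=0.0000 cont=6.8519 V=6.8519[hold]; j=4 S=184.2673 intr=0.0000 cont=1.0353 V=1.0353[hold]  S*(4)=82.5673
k=3: j=0 S=72.2273 intr=53.1627 cont=51.9807 V=53.1627[EX]; j=1 S=94.3876 intr=31.0024 cont=31.6396 V=31.6396[hold]; j=2 S=123.3469 intr=2.0431 cont=13.8388 V=13.8388[hold]; j=3 S=161.1913 intr=0.0000 cont=3.8945 V=3.8945[hold]  S*(3)=72.2273
k=2: j=0 S=82.5673 intr=42.8227 cont=41.9576 V=42.8227[EX]; j=1 S=107.9000 intr=17.4900 cont=22.4885 V=22.4885[hold]; j=2 S=141.0051 intr=0.0000 cont=8.7628 V=8.7628[hold]  S*(2)=82.5673
k=1: j=0 S=94.3876 intr=31.0024 cont=32.3063 V=32.3063[hold]; j=1 S=123.3469 intr=2.0431 cont=15.4504 V=15.4504[hold]  S*(1)=-
k=0: j=0 S=107.9000 intr=17.4900 cont=23.6189 V=23.6189[hold]  S*(0)=-

price = 23.6189
boundary = - - 82.5673 72.2273 82.5673 94.3876 82.5673 94.3876
tree:
23.6189
32.3063 15.4504
42.8227 22.4885 8.7628
53.1627 31.6396 13.8388 3.8945
62.2078 42.8227 21.1479 6.8519 1.0353
70.1202 53.1627 31.0024 11.7751 2.0989 0.0000
77.0417 62.2078 42.8227 19.5823 4.2552 0.0000 0.0000
83.0964 70.1202 53.1627 31.0024 8.6269 0.0000 0.0000 0.0000
88.3929 77.0417 62.2078 42.8227 17.4900 0.0000 0.0000 0.0000 0.0000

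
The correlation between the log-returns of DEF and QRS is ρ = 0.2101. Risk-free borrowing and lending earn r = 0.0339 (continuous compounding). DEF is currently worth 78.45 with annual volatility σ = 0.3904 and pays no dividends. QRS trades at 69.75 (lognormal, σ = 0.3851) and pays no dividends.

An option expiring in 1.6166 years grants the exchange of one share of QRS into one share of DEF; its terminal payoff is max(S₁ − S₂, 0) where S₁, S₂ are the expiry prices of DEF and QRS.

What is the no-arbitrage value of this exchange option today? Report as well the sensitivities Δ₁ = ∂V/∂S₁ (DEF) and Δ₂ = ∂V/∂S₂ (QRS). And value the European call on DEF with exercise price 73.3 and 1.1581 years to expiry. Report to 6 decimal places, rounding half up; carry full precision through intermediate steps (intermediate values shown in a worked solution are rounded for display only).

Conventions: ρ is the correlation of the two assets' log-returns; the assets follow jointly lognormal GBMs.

exchange price = 22.692629
Δ1 = 0.691295
Δ2 = -0.452179
price(DEF call K=73.3) = 16.770029

σ_eff = √(σ₁² + σ₂² − 2ρσ₁σ₂) = √(0.3904² + 0.3851² − 2·0.2101·0.3904·0.3851) = 0.487381
d₁ = (ln(S₁/S₂) + (q₂ − q₁ + σ_eff²/2)T) / (σ_eff√T) = (ln(78.45/69.75) + (0.0 − 0.0 + 0.118770)·1.6166) / 0.619683 = 0.499526
d₂ = d₁ − σ_eff√T = 0.499526 − 0.619683 = -0.120157
N(d₁) = 0.691295,  N(d₂) = 0.452179
V = S₁·e^{−q₁T}·N(d₁) − S₂·e^{−q₂T}·N(d₂) = 54.232129 − 31.539500 = 22.692629
Δ₁ = e^{−q₁T}·N(d₁) = 0.691295;  Δ₂ = −e^{−q₂T}·N(d₂) = -0.452179
[vanilla: DEF call K=73.3]
σ√T = 0.3904·√1.1581 = 0.420129
d₁ = (ln(S/K) + (r+σ²/2)T) / (σ√T) = (ln(78.45/73.3) + (0.0339+0.3904²/2)·1.1581) / 0.420129 = (0.067901 + 0.127514) / 0.420129 = 0.465130
d₂ = d₁ − σ√T = 0.465130 − 0.420129 = 0.045001
e^{−rT} = 0.961501
N(d₁) = 0.679081,  N(d₂) = 0.517947
price = S·N(d₁) − K·e^{−rT}·N(d₂) = 53.273893 − 36.503863 = 16.770029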